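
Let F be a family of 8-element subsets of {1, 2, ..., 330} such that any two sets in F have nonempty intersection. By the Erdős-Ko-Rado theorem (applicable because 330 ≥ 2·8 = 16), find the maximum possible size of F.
max |F| = C(329, 7) = 77631048427140

Erdős-Ko-Rado (1961): when n ≥ 2k, max |F| = C(n−1, k−1). The bound is attained by the star {A : i ∈ A} for any fixed i ∈ [n]. Here C(330−1, 8−1) = C(329, 7) = 77631048427140.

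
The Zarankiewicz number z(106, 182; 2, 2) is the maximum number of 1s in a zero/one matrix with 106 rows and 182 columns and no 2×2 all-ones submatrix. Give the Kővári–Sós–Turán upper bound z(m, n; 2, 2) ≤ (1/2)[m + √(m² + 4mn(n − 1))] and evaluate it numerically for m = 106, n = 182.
z(106, 182; 2, 2) ≤ (1/2)[106 + √(106² + 4·106·182·181)] = (1/2)[106 + √13978644] = 1922.4012

Kővári–Sós–Turán: let r_1, ..., r_106 be the row sums and z = Σ r_i the total number of 1s. Each pair of columns can share at most one row with both entries 1 (else a 2×2 all-ones block appears), so Σ_i C(r_i, 2) ≤ C(182, 2) = 16471. By convexity Σ_i C(r_i, 2) ≥ 106·C(z/106, 2) = z(z − 106)/(2·106), giving z² − 106z − 106·182·181 ≤ 0 and hence z ≤ (1/2)[106 + √(11236 + 4·3491852)] = (1/2)[106 + √13978644] ≈ (1/2)(106 + 3738.8025) = 1922.4012.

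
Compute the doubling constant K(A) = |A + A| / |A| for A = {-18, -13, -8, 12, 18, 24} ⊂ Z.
K = |A + A| / |A| = 19/6

Enumerate A + A = {a + b : a, b ∈ A}. With |A| = 6, there are |A|^2 = 36 ordered sum pairs; collecting distinct values, A + A = {-36, -31, -26, -21, -16, -6, -1, 0, 4, 5, 6, 10, 11, 16, 24, 30, 36, 42, 48}, so |A + A| = 19. Thus K = 19/6. For comparison, the minimum possible |A + A| over all 6-element sets is 2·6 − 1 = 11 (so min K = 11/6), attained only by arithmetic progressions.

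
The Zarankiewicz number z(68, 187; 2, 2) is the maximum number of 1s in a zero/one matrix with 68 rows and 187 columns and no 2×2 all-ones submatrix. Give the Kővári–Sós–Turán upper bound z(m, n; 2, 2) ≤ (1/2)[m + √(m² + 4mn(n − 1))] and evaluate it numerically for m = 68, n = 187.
z(68, 187; 2, 2) ≤ (1/2)[68 + √(68² + 4·68·187·186)] = (1/2)[68 + √9465328] = 1572.2887

Kővári–Sós–Turán: let r_1, ..., r_68 be the row sums and z = Σ r_i the total number of 1s. Each pair of columns can share at most one row with both entries 1 (else a 2×2 all-ones block appears), so Σ_i C(r_i, 2) ≤ C(187, 2) = 17391. By convexity Σ_i C(r_i, 2) ≥ 68·C(z/68, 2) = z(z − 68)/(2·68), giving z² − 68z − 68·187·186 ≤ 0 and hence z ≤ (1/2)[68 + √(4624 + 4·2365176)] = (1/2)[68 + √9465328] ≈ (1/2)(68 + 3076.5773) = 1572.2887.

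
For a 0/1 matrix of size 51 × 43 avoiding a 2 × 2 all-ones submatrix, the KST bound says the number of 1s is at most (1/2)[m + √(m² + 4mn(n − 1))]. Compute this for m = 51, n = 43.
z(51, 43; 2, 2) ≤ (1/2)[51 + √(51² + 4·51·43·42)] = (1/2)[51 + √371025] = 330.0591

Kővári–Sós–Turán: let r_1, ..., r_51 be the row sums and z = Σ r_i the total number of 1s. Each pair of columns can share at most one row with both entries 1 (else a 2×2 all-ones block appears), so Σ_i C(r_i, 2) ≤ C(43, 2) = 903. By convexity Σ_i C(r_i, 2) ≥ 51·C(z/51, 2) = z(z − 51)/(2·51), giving z² − 51z − 51·43·42 ≤ 0 and hence z ≤ (1/2)[51 + √(2601 + 4·92106)] = (1/2)[51 + √371025] ≈ (1/2)(51 + 609.1182) = 330.0591.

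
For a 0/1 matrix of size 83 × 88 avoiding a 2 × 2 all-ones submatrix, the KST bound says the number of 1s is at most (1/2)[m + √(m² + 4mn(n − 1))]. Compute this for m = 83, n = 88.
z(83, 88; 2, 2) ≤ (1/2)[83 + √(83² + 4·83·88·87)] = (1/2)[83 + √2548681] = 839.7294

Kővári–Sós–Turán: let r_1, ..., r_83 be the row sums and z = Σ r_i the total number of 1s. Each pair of columns can share at most one row with both entries 1 (else a 2×2 all-ones block appears), so Σ_i C(r_i, 2) ≤ C(88, 2) = 3828. By convexity Σ_i C(r_i, 2) ≥ 83·C(z/83, 2) = z(z − 83)/(2·83), giving z² − 83z − 83·88·87 ≤ 0 and hence z ≤ (1/2)[83 + √(6889 + 4·635448)] = (1/2)[83 + √2548681] ≈ (1/2)(83 + 1596.4589) = 839.7294.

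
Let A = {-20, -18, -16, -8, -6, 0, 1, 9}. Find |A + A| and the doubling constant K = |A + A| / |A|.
K = |A + A| / |A| = 30/8 = 15/4

Enumerate A + A = {a + b : a, b ∈ A}. With |A| = 8, there are |A|^2 = 64 ordered sum pairs; collecting distinct values, A + A = {-40, -38, -36, -34, -32, -28, -26, -24, -22, -20, -19, -18, -17, -16, -15, -14, -12, -11, -9, -8, -7, -6, -5, 0, 1, 2, 3, 9, 10, 18}, so |A + A| = 30. Thus K = 30/8 = 15/4. For comparison, the minimum possible |A + A| over all 8-element sets is 2·8 − 1 = 15 (so min K = 15/8), attained only by arithmetic progressions.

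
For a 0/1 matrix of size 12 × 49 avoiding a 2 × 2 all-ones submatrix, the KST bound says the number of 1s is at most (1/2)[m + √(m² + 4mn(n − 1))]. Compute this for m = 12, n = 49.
z(12, 49; 2, 2) ≤ (1/2)[12 + √(12² + 4·12·49·48)] = (1/2)[12 + √113040] = 174.1071

Kővári–Sós–Turán: let r_1, ..., r_12 be the row sums and z = Σ r_i the total number of 1s. Each pair of columns can share at most one row with both entries 1 (else a 2×2 all-ones block appears), so Σ_i C(r_i, 2) ≤ C(49, 2) = 1176. By convexity Σ_i C(r_i, 2) ≥ 12·C(z/12, 2) = z(z − 12)/(2·12), giving z² − 12z − 12·49·48 ≤ 0 and hence z ≤ (1/2)[12 + √(144 + 4·28224)] = (1/2)[12 + √113040] ≈ (1/2)(12 + 336.2142) = 174.1071.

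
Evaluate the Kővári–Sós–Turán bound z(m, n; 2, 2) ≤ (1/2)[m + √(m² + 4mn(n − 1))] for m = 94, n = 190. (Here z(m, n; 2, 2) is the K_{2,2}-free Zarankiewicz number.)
z(94, 190; 2, 2) ≤ (1/2)[94 + √(94² + 4·94·190·189)] = (1/2)[94 + √13510996] = 1884.8653

Kővári–Sós–Turán: let r_1, ..., r_94 be the row sums and z = Σ r_i the total number of 1s. Each pair of columns can share at most one row with both entries 1 (else a 2×2 all-ones block appears), so Σ_i C(r_i, 2) ≤ C(190, 2) = 17955. By convexity Σ_i C(r_i, 2) ≥ 94·C(z/94, 2) = z(z − 94)/(2·94), giving z² − 94z − 94·190·189 ≤ 0 and hence z ≤ (1/2)[94 + √(8836 + 4·3375540)] = (1/2)[94 + √13510996] ≈ (1/2)(94 + 3675.7307) = 1884.8653.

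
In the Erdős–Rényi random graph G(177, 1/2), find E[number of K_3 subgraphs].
E[# K_3] = C(177, 3) · (1/2)^C(3, 2) = 908600 / 2^3 = 113575

For each 3-subset S of vertices (there are C(177, 3) = 908600 such S), let X_S = 1 if S induces a K_3 (all C(3, 2) = 3 edges present). Then P(X_S = 1) = (1/2)^3 = 1/8. By linearity of expectation, E[# K_3] = C(177, 3) · (1/2)^3 = 908600 / 8 = 113575.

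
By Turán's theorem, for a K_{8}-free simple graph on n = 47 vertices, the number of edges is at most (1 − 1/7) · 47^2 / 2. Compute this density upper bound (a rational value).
Turán density bound = (6/7) · 47^2/2 = 6627/7 ≈ 946.7143

Turán's theorem: ex(n, K_{r+1}) is achieved by the complete r-partite Turán graph T(n, r) with parts as balanced as possible, and is at most (1 − 1/r) · n^2/2. For r = 7, n = 47: the density bound is (6/7) · 2209/2 = 6627/7 ≈ 946.7143. The integer-valued extremum is e(T(47, 7)) = 946, which is strictly less than the density bound 6627/7 since 7 ∤ 47 (the parts of T(47, 7) cannot all be equal).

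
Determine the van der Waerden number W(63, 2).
W(63, 2) = 63 + 1 = 64

A 2-term AP is any pair of integers, so a monochromatic 2-AP exists iff some colour is used at least twice. With 63 colours, the colouring i ↦ i on {1, ..., 63} uses each colour once, avoiding any monochromatic pair, so W(63, 2) > 63. For {1, ..., 64}, pigeonhole forces two integers of the same colour, which form a monochromatic 2-AP. Hence W(63, 2) = 64.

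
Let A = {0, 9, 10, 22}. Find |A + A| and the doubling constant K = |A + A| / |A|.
K = |A + A| / |A| = 10/4 = 5/2

Enumerate A + A = {a + b : a, b ∈ A}. With |A| = 4, there are |A|^2 = 16 ordered sum pairs; collecting distinct values, A + A = {0, 9, 10, 18, 19, 20, 22, 31, 32, 44}, so |A + A| = 10. Thus K = 10/4 = 5/2. For comparison, the minimum possible |A + A| over all 4-element sets is 2·4 − 1 = 7 (so min K = 7/4), attained only by arithmetic progressions.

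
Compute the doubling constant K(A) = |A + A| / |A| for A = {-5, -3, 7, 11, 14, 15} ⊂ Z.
K = |A + A| / |A| = 20/6 = 10/3

Enumerate A + A = {a + b : a, b ∈ A}. With |A| = 6, there are |A|^2 = 36 ordered sum pairs; collecting distinct values, A + A = {-10, -8, -6, 2, 4, 6, 8, 9, 10, 11, 12, 14, 18, 21, 22, 25, 26, 28, 29, 30}, so |A + A| = 20. Thus K = 20/6 = 10/3. For comparison, the minimum possible |A + A| over all 6-element sets is 2·6 − 1 = 11 (so min K = 11/6), attained only by arithmetic progressions.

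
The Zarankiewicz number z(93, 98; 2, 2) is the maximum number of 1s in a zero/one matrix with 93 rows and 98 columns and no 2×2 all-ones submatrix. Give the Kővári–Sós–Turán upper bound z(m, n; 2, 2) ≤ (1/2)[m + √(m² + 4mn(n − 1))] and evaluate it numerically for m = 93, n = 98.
z(93, 98; 2, 2) ≤ (1/2)[93 + √(93² + 4·93·98·97)] = (1/2)[93 + √3544881] = 987.8927

Kővári–Sós–Turán: let r_1, ..., r_93 be the row sums and z = Σ r_i the total number of 1s. Each pair of columns can share at most one row with both entries 1 (else a 2×2 all-ones block appears), so Σ_i C(r_i, 2) ≤ C(98, 2) = 4753. By convexity Σ_i C(r_i, 2) ≥ 93·C(z/93, 2) = z(z − 93)/(2·93), giving z² − 93z − 93·98·97 ≤ 0 and hence z ≤ (1/2)[93 + √(8649 + 4·884058)] = (1/2)[93 + √3544881] ≈ (1/2)(93 + 1882.7854) = 987.8927.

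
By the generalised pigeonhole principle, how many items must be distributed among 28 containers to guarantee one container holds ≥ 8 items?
n = (8 − 1)·28 + 1 = 197

By the generalised pigeonhole principle, to guarantee some box contains ≥ r objects we need more than (r − 1) · k objects total. Threshold: n = (r − 1) · k + 1. With r = 8 and k = 28: n = 7 · 28 + 1 = 196 + 1 = 197. For n = 196 = 7 · 28, we can put exactly 7 objects in every box, avoiding 8 in any single one — so 197 is tight.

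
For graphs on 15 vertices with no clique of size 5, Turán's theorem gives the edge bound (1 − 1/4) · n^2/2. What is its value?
Turán density bound = (3/4) · 15^2/2 = 675/8 ≈ 84.375

Turán's theorem: ex(n, K_{r+1}) is achieved by the complete r-partite Turán graph T(n, r) with parts as balanced as possible, and is at most (1 − 1/r) · n^2/2. For r = 4, n = 15: the density bound is (3/4) · 225/2 = 675/8 ≈ 84.375. The integer-valued extremum is e(T(15, 4)) = 84, which is strictly less than the density bound 675/8 since 4 ∤ 15 (the parts of T(15, 4) cannot all be equal).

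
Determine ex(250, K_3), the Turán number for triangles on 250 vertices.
ex(250, K_3) = ⌊250^2/4⌋ = 15625

Mantel (1907): a triangle-free graph on n vertices has at most ⌊n^2/4⌋ edges, with equality for the complete bipartite graph K_{⌊n/2⌋, ⌈n/2⌉}. For n = 250: ⌊250^2/4⌋ = ⌊62500/4⌋ = 15625. The extremal graph is K_{125, 125}, which has 125·125 = 15625 edges.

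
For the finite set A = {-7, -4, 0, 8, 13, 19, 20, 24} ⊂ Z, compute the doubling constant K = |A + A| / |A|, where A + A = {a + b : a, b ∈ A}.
K = |A + A| / |A| = 32/8 = 4

Enumerate A + A = {a + b : a, b ∈ A}. With |A| = 8, there are |A|^2 = 64 ordered sum pairs; collecting distinct values, A + A = {-14, -11, -8, -7, -4, 0, 1, 4, 6, 8, 9, 12, 13, 15, 16, 17, 19, 20, 21, 24, 26, 27, 28, 32, 33, 37, 38, 39, 40, 43, 44, 48}, so |A + A| = 32. Thus K = 32/8 = 4. For comparison, the minimum possible |A + A| over all 8-element sets is 2·8 − 1 = 15 (so min K = 15/8), attained only by arithmetic progressions.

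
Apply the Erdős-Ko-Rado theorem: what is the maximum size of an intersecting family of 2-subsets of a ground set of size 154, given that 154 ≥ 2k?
max |F| = C(153, 1) = 153

The Erdős-Ko-Rado theorem states: for n ≥ 2k, an intersecting family of k-subsets of an n-element set has size at most C(n − 1, k − 1), with equality for 'star' families {A ⊆ [n] : |A| = k, i ∈ A} (fix an element i). For n = 154, k = 2: C(153, 1) = 153.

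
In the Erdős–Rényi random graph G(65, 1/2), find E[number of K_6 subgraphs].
E[# K_6] = C(65, 6) · (1/2)^C(6, 2) = 82598880 / 2^15 = 2581215/1024 ≈ 2520.717773

For each 6-subset S of vertices (there are C(65, 6) = 82598880 such S), let X_S = 1 if S induces a K_6 (all C(6, 2) = 15 edges present). Then P(X_S = 1) = (1/2)^15 = 1/32768. By linearity of expectation, E[# K_6] = C(65, 6) · (1/2)^15 = 82598880 / 32768 = 2581215/1024 ≈ 2520.717773.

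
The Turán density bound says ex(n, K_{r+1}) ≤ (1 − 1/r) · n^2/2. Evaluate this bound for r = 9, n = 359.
Turán density bound = (8/9) · 359^2/2 = 515524/9 ≈ 57280.4444

Turán's theorem: ex(n, K_{r+1}) is achieved by the complete r-partite Turán graph T(n, r) with parts as balanced as possible, and is at most (1 − 1/r) · n^2/2. For r = 9, n = 359: the density bound is (8/9) · 128881/2 = 515524/9 ≈ 57280.4444. The integer-valued extremum is e(T(359, 9)) = 57280, which is strictly less than the density bound 515524/9 since 9 ∤ 359 (the parts of T(359, 9) cannot all be equal).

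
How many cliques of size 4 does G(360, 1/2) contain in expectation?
E[# K_4] = C(360, 4) · (1/2)^C(4, 2) = 688235310 / 2^6 = 344117655/32 = 10753676.71875

For each 4-subset S of vertices (there are C(360, 4) = 688235310 such S), let X_S = 1 if S induces a K_4 (all C(4, 2) = 6 edges present). Then P(X_S = 1) = (1/2)^6 = 1/64. By linearity of expectation, E[# K_4] = C(360, 4) · (1/2)^6 = 688235310 / 64 = 344117655/32 = 10753676.71875.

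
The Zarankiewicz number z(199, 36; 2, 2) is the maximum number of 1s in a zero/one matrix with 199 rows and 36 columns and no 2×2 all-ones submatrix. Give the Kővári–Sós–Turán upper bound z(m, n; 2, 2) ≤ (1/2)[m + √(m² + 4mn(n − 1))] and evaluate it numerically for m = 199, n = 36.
z(199, 36; 2, 2) ≤ (1/2)[199 + √(199² + 4·199·36·35)] = (1/2)[199 + √1042561] = 610.0294

Kővári–Sós–Turán: let r_1, ..., r_199 be the row sums and z = Σ r_i the total number of 1s. Each pair of columns can share at most one row with both entries 1 (else a 2×2 all-ones block appears), so Σ_i C(r_i, 2) ≤ C(36, 2) = 630. By convexity Σ_i C(r_i, 2) ≥ 199·C(z/199, 2) = z(z − 199)/(2·199), giving z² − 199z − 199·36·35 ≤ 0 and hence z ≤ (1/2)[199 + √(39601 + 4·250740)] = (1/2)[199 + √1042561] ≈ (1/2)(199 + 1021.0588) = 610.0294.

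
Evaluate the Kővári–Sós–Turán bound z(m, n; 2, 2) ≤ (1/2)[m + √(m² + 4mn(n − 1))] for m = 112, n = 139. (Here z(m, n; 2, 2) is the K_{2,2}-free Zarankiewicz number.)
z(112, 139; 2, 2) ≤ (1/2)[112 + √(112² + 4·112·139·138)] = (1/2)[112 + √8606080] = 1522.8061

Kővári–Sós–Turán: let r_1, ..., r_112 be the row sums and z = Σ r_i the total number of 1s. Each pair of columns can share at most one row with both entries 1 (else a 2×2 all-ones block appears), so Σ_i C(r_i, 2) ≤ C(139, 2) = 9591. By convexity Σ_i C(r_i, 2) ≥ 112·C(z/112, 2) = z(z − 112)/(2·112), giving z² − 112z − 112·139·138 ≤ 0 and hence z ≤ (1/2)[112 + √(12544 + 4·2148384)] = (1/2)[112 + √8606080] ≈ (1/2)(112 + 2933.6121) = 1522.8061.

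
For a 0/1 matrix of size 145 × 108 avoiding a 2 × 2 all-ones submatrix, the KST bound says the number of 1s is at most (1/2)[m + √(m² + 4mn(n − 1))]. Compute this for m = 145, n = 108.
z(145, 108; 2, 2) ≤ (1/2)[145 + √(145² + 4·145·108·107)] = (1/2)[145 + √6723505] = 1368.9861

Kővári–Sós–Turán: let r_1, ..., r_145 be the row sums and z = Σ r_i the total number of 1s. Each pair of columns can share at most one row with both entries 1 (else a 2×2 all-ones block appears), so Σ_i C(r_i, 2) ≤ C(108, 2) = 5778. By convexity Σ_i C(r_i, 2) ≥ 145·C(z/145, 2) = z(z − 145)/(2·145), giving z² − 145z − 145·108·107 ≤ 0 and hence z ≤ (1/2)[145 + √(21025 + 4·1675620)] = (1/2)[145 + √6723505] ≈ (1/2)(145 + 2592.9722) = 1368.9861.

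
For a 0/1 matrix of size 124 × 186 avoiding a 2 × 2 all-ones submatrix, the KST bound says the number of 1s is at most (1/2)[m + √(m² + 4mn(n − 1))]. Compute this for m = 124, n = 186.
z(124, 186; 2, 2) ≤ (1/2)[124 + √(124² + 4·124·186·185)] = (1/2)[124 + √17082736] = 2128.5633

Kővári–Sós–Turán: let r_1, ..., r_124 be the row sums and z = Σ r_i the total number of 1s. Each pair of columns can share at most one row with both entries 1 (else a 2×2 all-ones block appears), so Σ_i C(r_i, 2) ≤ C(186, 2) = 17205. By convexity Σ_i C(r_i, 2) ≥ 124·C(z/124, 2) = z(z − 124)/(2·124), giving z² − 124z − 124·186·185 ≤ 0 and hence z ≤ (1/2)[124 + √(15376 + 4·4266840)] = (1/2)[124 + √17082736] ≈ (1/2)(124 + 4133.1267) = 2128.5633.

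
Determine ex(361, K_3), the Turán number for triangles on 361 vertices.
ex(361, K_3) = ⌊361^2/4⌋ = 32580

Mantel (1907): a triangle-free graph on n vertices has at most ⌊n^2/4⌋ edges, with equality for the complete bipartite graph K_{⌊n/2⌋, ⌈n/2⌉}. For n = 361: ⌊361^2/4⌋ = ⌊130321/4⌋ = 32580. The extremal graph is K_{180, 181}, which has 180·181 = 32580 edges.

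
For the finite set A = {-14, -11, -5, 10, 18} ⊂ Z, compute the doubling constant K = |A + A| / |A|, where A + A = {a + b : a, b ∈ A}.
K = |A + A| / |A| = 15/5 = 3

Enumerate A + A = {a + b : a, b ∈ A}. With |A| = 5, there are |A|^2 = 25 ordered sum pairs; collecting distinct values, A + A = {-28, -25, -22, -19, -16, -10, -4, -1, 4, 5, 7, 13, 20, 28, 36}, so |A + A| = 15. Thus K = 15/5 = 3. For comparison, the minimum possible |A + A| over all 5-element sets is 2·5 − 1 = 9 (so min K = 9/5), attained only by arithmetic progressions.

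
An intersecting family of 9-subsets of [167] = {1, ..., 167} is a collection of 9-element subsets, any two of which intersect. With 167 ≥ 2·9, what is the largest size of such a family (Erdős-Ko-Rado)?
max |F| = C(166, 8) = 12049276177620

Erdős-Ko-Rado (1961): when n ≥ 2k, max |F| = C(n−1, k−1). The bound is attained by the star {A : i ∈ A} for any fixed i ∈ [n]. Here C(167−1, 9−1) = C(166, 8) = 12049276177620.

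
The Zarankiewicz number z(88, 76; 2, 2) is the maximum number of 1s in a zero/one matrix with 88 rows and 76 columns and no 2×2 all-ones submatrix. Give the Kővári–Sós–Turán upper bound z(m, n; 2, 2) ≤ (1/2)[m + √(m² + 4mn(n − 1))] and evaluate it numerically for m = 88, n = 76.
z(88, 76; 2, 2) ≤ (1/2)[88 + √(88² + 4·88·76·75)] = (1/2)[88 + √2014144] = 753.6027

Kővári–Sós–Turán: let r_1, ..., r_88 be the row sums and z = Σ r_i the total number of 1s. Each pair of columns can share at most one row with both entries 1 (else a 2×2 all-ones block appears), so Σ_i C(r_i, 2) ≤ C(76, 2) = 2850. By convexity Σ_i C(r_i, 2) ≥ 88·C(z/88, 2) = z(z − 88)/(2·88), giving z² − 88z − 88·76·75 ≤ 0 and hence z ≤ (1/2)[88 + √(7744 + 4·501600)] = (1/2)[88 + √2014144] ≈ (1/2)(88 + 1419.2054) = 753.6027.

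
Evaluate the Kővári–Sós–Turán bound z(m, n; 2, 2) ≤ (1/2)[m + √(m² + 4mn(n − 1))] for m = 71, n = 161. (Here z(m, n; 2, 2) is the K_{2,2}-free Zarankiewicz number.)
z(71, 161; 2, 2) ≤ (1/2)[71 + √(71² + 4·71·161·160)] = (1/2)[71 + √7320881] = 1388.3563

Kővári–Sós–Turán: let r_1, ..., r_71 be the row sums and z = Σ r_i the total number of 1s. Each pair of columns can share at most one row with both entries 1 (else a 2×2 all-ones block appears), so Σ_i C(r_i, 2) ≤ C(161, 2) = 12880. By convexity Σ_i C(r_i, 2) ≥ 71·C(z/71, 2) = z(z − 71)/(2·71), giving z² − 71z − 71·161·160 ≤ 0 and hence z ≤ (1/2)[71 + √(5041 + 4·1828960)] = (1/2)[71 + √7320881] ≈ (1/2)(71 + 2705.7127) = 1388.3563.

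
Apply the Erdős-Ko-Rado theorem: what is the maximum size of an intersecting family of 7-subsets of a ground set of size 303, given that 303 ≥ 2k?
max |F| = C(302, 6) = 1002319312995

The Erdős-Ko-Rado theorem states: for n ≥ 2k, an intersecting family of k-subsets of an n-element set has size at most C(n − 1, k − 1), with equality for 'star' families {A ⊆ [n] : |A| = k, i ∈ A} (fix an element i). For n = 303, k = 7: C(302, 6) = 1002319312995.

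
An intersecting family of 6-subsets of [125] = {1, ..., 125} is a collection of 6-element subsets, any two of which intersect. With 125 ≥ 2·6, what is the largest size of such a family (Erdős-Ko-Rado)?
max |F| = C(124, 5) = 225150024

The Erdős-Ko-Rado theorem states: for n ≥ 2k, an intersecting family of k-subsets of an n-element set has size at most C(n − 1, k − 1), with equality for 'star' families {A ⊆ [n] : |A| = k, i ∈ A} (fix an element i). For n = 125, k = 6: C(124, 5) = 225150024.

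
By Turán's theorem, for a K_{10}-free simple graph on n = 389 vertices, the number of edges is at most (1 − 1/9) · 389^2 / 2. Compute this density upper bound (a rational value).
Turán density bound = (8/9) · 389^2/2 = 605284/9 ≈ 67253.7778

Turán's theorem: ex(n, K_{r+1}) is achieved by the complete r-partite Turán graph T(n, r) with parts as balanced as possible, and is at most (1 − 1/r) · n^2/2. For r = 9, n = 389: the density bound is (8/9) · 151321/2 = 605284/9 ≈ 67253.7778. The integer-valued extremum is e(T(389, 9)) = 67253, which is strictly less than the density bound 605284/9 since 9 ∤ 389 (the parts of T(389, 9) cannot all be equal).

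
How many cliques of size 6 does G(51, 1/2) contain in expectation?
E[# K_6] = C(51, 6) · (1/2)^C(6, 2) = 18009460 / 2^15 = 4502365/8192 ≈ 549.605103

For each 6-subset S of vertices (there are C(51, 6) = 18009460 such S), let X_S = 1 if S induces a K_6 (all C(6, 2) = 15 edges present). Then P(X_S = 1) = (1/2)^15 = 1/32768. By linearity of expectation, E[# K_6] = C(51, 6) · (1/2)^15 = 18009460 / 32768 = 4502365/8192 ≈ 549.605103.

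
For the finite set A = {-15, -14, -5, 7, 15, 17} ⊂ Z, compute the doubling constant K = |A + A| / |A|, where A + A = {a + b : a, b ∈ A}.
K = |A + A| / |A| = 20/6 = 10/3

Enumerate A + A = {a + b : a, b ∈ A}. With |A| = 6, there are |A|^2 = 36 ordered sum pairs; collecting distinct values, A + A = {-30, -29, -28, -20, -19, -10, -8, -7, 0, 1, 2, 3, 10, 12, 14, 22, 24, 30, 32, 34}, so |A + A| = 20. Thus K = 20/6 = 10/3. For comparison, the minimum possible |A + A| over all 6-element sets is 2·6 − 1 = 11 (so min K = 11/6), attained only by arithmetic progressions.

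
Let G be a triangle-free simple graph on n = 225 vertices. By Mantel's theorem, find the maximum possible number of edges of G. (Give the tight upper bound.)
ex(225, K_3) = ⌊225^2/4⌋ = 12656

Mantel (1907): a triangle-free graph on n vertices has at most ⌊n^2/4⌋ edges, with equality for the complete bipartite graph K_{⌊n/2⌋, ⌈n/2⌉}. For n = 225: ⌊225^2/4⌋ = ⌊50625/4⌋ = 12656. The extremal graph is K_{112, 113}, which has 112·113 = 12656 edges.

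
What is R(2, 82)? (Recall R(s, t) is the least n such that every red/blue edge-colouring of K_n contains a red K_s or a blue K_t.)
R(2, 82) = 82

R(2, k) = k for all k ≥ 2: in a 2-colouring of K_k, either some edge is red (a red K_2) or all edges are blue (a blue K_k). And K_{81} coloured all-blue has no blue K_82, so R(2, 82) > 81. Hence R(2, 82) = 82.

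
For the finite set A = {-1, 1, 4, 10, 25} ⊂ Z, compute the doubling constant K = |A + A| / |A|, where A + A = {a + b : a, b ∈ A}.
K = |A + A| / |A| = 15/5 = 3

Enumerate A + A = {a + b : a, b ∈ A}. With |A| = 5, there are |A|^2 = 25 ordered sum pairs; collecting distinct values, A + A = {-2, 0, 2, 3, 5, 8, 9, 11, 14, 20, 24, 26, 29, 35, 50}, so |A + A| = 15. Thus K = 15/5 = 3. For comparison, the minimum possible |A + A| over all 5-element sets is 2·5 − 1 = 9 (so min K = 9/5), attained only by arithmetic progressions.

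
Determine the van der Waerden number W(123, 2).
W(123, 2) = 123 + 1 = 124

A 2-term AP is any pair of integers, so a monochromatic 2-AP exists iff some colour is used at least twice. With 123 colours, the colouring i ↦ i on {1, ..., 123} uses each colour once, avoiding any monochromatic pair, so W(123, 2) > 123. For {1, ..., 124}, pigeonhole forces two integers of the same colour, which form a monochromatic 2-AP. Hence W(123, 2) = 124.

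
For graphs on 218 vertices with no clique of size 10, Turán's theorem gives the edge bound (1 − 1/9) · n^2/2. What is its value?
Turán density bound = (8/9) · 218^2/2 = 190096/9 ≈ 21121.7778

Turán's theorem: ex(n, K_{r+1}) is achieved by the complete r-partite Turán graph T(n, r) with parts as balanced as possible, and is at most (1 − 1/r) · n^2/2. For r = 9, n = 218: the density bound is (8/9) · 47524/2 = 190096/9 ≈ 21121.7778. The integer-valued extremum is e(T(218, 9)) = 21121, which is strictly less than the density bound 190096/9 since 9 ∤ 218 (the parts of T(218, 9) cannot all be equal).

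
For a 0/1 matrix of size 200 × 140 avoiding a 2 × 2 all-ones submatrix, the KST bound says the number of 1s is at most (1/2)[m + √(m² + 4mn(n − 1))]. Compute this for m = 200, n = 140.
z(200, 140; 2, 2) ≤ (1/2)[200 + √(200² + 4·200·140·139)] = (1/2)[200 + √15608000] = 2075.3481

Kővári–Sós–Turán: let r_1, ..., r_200 be the row sums and z = Σ r_i the total number of 1s. Each pair of columns can share at most one row with both entries 1 (else a 2×2 all-ones block appears), so Σ_i C(r_i, 2) ≤ C(140, 2) = 9730. By convexity Σ_i C(r_i, 2) ≥ 200·C(z/200, 2) = z(z − 200)/(2·200), giving z² − 200z − 200·140·139 ≤ 0 and hence z ≤ (1/2)[200 + √(40000 + 4·3892000)] = (1/2)[200 + √15608000] ≈ (1/2)(200 + 3950.6961) = 2075.3481.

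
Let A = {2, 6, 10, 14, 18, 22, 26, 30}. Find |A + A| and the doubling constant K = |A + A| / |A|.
K = |A + A| / |A| = 15/8

Enumerate A + A = {a + b : a, b ∈ A}. With |A| = 8, there are |A|^2 = 64 ordered sum pairs; collecting distinct values, A + A = {4, 8, 12, 16, 20, 24, 28, 32, 36, 40, 44, 48, 52, 56, 60}, so |A + A| = 15. Thus K = 15/8. Here |A + A| = 2|A| − 1 = 15, the minimum possible — so K = 15/8 is minimal, which holds iff A is an arithmetic progression.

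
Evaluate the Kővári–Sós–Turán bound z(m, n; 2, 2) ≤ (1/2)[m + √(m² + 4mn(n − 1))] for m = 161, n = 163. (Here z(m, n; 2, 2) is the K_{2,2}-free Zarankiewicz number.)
z(161, 163; 2, 2) ≤ (1/2)[161 + √(161² + 4·161·163·162)] = (1/2)[161 + √17031385] = 2143.9549

Kővári–Sós–Turán: let r_1, ..., r_161 be the row sums and z = Σ r_i the total number of 1s. Each pair of columns can share at most one row with both entries 1 (else a 2×2 all-ones block appears), so Σ_i C(r_i, 2) ≤ C(163, 2) = 13203. By convexity Σ_i C(r_i, 2) ≥ 161·C(z/161, 2) = z(z − 161)/(2·161), giving z² − 161z − 161·163·162 ≤ 0 and hence z ≤ (1/2)[161 + √(25921 + 4·4251366)] = (1/2)[161 + √17031385] ≈ (1/2)(161 + 4126.9099) = 2143.9549.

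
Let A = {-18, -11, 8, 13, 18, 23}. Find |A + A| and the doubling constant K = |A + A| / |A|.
K = |A + A| / |A| = 18/6 = 3

Enumerate A + A = {a + b : a, b ∈ A}. With |A| = 6, there are |A|^2 = 36 ordered sum pairs; collecting distinct values, A + A = {-36, -29, -22, -10, -5, -3, 0, 2, 5, 7, 12, 16, 21, 26, 31, 36, 41, 46}, so |A + A| = 18. Thus K = 18/6 = 3. For comparison, the minimum possible |A + A| over all 6-element sets is 2·6 − 1 = 11 (so min K = 11/6), attained only by arithmetic progressions.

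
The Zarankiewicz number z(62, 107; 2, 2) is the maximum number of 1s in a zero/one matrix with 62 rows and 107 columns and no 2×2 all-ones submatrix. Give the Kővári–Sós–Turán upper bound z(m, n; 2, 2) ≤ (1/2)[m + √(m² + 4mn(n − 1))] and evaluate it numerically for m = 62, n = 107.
z(62, 107; 2, 2) ≤ (1/2)[62 + √(62² + 4·62·107·106)] = (1/2)[62 + √2816660] = 870.1454

Kővári–Sós–Turán: let r_1, ..., r_62 be the row sums and z = Σ r_i the total number of 1s. Each pair of columns can share at most one row with both entries 1 (else a 2×2 all-ones block appears), so Σ_i C(r_i, 2) ≤ C(107, 2) = 5671. By convexity Σ_i C(r_i, 2) ≥ 62·C(z/62, 2) = z(z − 62)/(2·62), giving z² − 62z − 62·107·106 ≤ 0 and hence z ≤ (1/2)[62 + √(3844 + 4·703204)] = (1/2)[62 + √2816660] ≈ (1/2)(62 + 1678.2908) = 870.1454.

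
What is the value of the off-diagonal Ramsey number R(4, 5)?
R(4, 5) = 25

Lower bound: an explicit 2-colouring of K_{24} (typically a Paley-type or other structured construction) avoids a red K_4 and a blue K_5, showing R(4, 5) > 24.
Upper bound: the simple Erdős–Szekeres recurrence only gives R(4, 5) ≤ 32; the tight bound R(4, 5) ≤ 25 requires a sharper case analysis (or computer search) of 2-colourings of K_{25}.
Hence R(4, 5) = 25.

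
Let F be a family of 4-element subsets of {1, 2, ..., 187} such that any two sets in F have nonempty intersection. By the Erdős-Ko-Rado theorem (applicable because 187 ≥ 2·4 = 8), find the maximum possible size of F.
max |F| = C(186, 3) = 1055240

Erdős-Ko-Rado (1961): when n ≥ 2k, max |F| = C(n−1, k−1). The bound is attained by the star {A : i ∈ A} for any fixed i ∈ [n]. Here C(187−1, 4−1) = C(186, 3) = 1055240.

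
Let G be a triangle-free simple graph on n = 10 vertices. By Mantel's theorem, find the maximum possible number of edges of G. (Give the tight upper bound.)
ex(10, K_3) = ⌊10^2/4⌋ = 25

Mantel (1907): a triangle-free graph on n vertices has at most ⌊n^2/4⌋ edges, with equality for the complete bipartite graph K_{⌊n/2⌋, ⌈n/2⌉}. For n = 10: ⌊10^2/4⌋ = ⌊100/4⌋ = 25. The extremal graph is K_{5, 5}, which has 5·5 = 25 edges.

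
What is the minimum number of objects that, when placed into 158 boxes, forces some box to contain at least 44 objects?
n = (44 − 1)·158 + 1 = 6795

By the generalised pigeonhole principle, to guarantee some box contains ≥ r objects we need more than (r − 1) · k objects total. Threshold: n = (r − 1) · k + 1. With r = 44 and k = 158: n = 43 · 158 + 1 = 6794 + 1 = 6795. For n = 6794 = 43 · 158, we can put exactly 43 objects in every box, avoiding 44 in any single one — so 6795 is tight.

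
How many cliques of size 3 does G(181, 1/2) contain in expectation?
E[# K_3] = C(181, 3) · (1/2)^C(3, 2) = 971970 / 2^3 = 485985/4 = 121496.25

For each 3-subset S of vertices (there are C(181, 3) = 971970 such S), let X_S = 1 if S induces a K_3 (all C(3, 2) = 3 edges present). Then P(X_S = 1) = (1/2)^3 = 1/8. By linearity of expectation, E[# K_3] = C(181, 3) · (1/2)^3 = 971970 / 8 = 485985/4 = 121496.25.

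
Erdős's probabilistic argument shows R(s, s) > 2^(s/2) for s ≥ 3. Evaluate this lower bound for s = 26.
2^(26/2) = 8192; so R(26, 26) > 8192

Colour each edge of K_n uniformly at random with red/blue. The expected number of monochromatic K_26 is C(n, 26) · 2 · 2^(−C(26,2)). If C(n, 26) · 2^(1 − C(26,2)) < 1, then with positive probability no monochromatic K_26 exists, so R(26, 26) > n. The standard estimate C(n, 26) ≤ n^26/26! shows this inequality holds whenever n ≤ 2^(26/2) (since 26! · 2^(C(26,2) − 1) > 2^(26^2/2) ≥ n^26). Hence R(26, 26) > 2^(26/2) = 8192.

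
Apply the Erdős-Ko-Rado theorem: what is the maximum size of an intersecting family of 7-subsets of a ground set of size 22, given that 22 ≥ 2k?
max |F| = C(21, 6) = 54264

The Erdős-Ko-Rado theorem states: for n ≥ 2k, an intersecting family of k-subsets of an n-element set has size at most C(n − 1, k − 1), with equality for 'star' families {A ⊆ [n] : |A| = k, i ∈ A} (fix an element i). For n = 22, k = 7: C(21, 6) = 54264.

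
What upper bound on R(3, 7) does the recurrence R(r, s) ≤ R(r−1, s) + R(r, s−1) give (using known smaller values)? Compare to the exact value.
R(3, 7) ≤ R(2, 7) + R(3, 6) = 7 + 18 = 25; exact value R(3, 7) = 23.

The Erdős–Szekeres recurrence R(r, s) ≤ R(r−1, s) + R(r, s−1) applied to (r, s) = (3, 7) gives
  R(3, 7) ≤ R(2, 7) + R(3, 6) = 7 + 18 = 25.
(Recall R(2, k) = k and R is symmetric.) The recurrence is not tight here (it gives 25, but the exact value is R(3, 7) = 23); the tight upper bound requires a sharper argument than the simple recurrence, combined with a lower-bound construction on K_{22}.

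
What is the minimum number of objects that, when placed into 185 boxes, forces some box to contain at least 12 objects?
n = (12 − 1)·185 + 1 = 2036

By the generalised pigeonhole principle, to guarantee some box contains ≥ r objects we need more than (r − 1) · k objects total. Threshold: n = (r − 1) · k + 1. With r = 12 and k = 185: n = 11 · 185 + 1 = 2035 + 1 = 2036. For n = 2035 = 11 · 185, we can put exactly 11 objects in every box, avoiding 12 in any single one — so 2036 is tight.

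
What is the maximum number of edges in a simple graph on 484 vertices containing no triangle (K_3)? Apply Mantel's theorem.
ex(484, K_3) = ⌊484^2/4⌋ = 58564

Mantel (1907): a triangle-free graph on n vertices has at most ⌊n^2/4⌋ edges, with equality for the complete bipartite graph K_{⌊n/2⌋, ⌈n/2⌉}. For n = 484: ⌊484^2/4⌋ = ⌊234256/4⌋ = 58564. The extremal graph is K_{242, 242}, which has 242·242 = 58564 edges.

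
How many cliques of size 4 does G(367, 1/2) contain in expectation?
E[# K_4] = C(367, 4) · (1/2)^C(4, 2) = 743584205 / 2^6 = 11618503.203125

For each 4-subset S of vertices (there are C(367, 4) = 743584205 such S), let X_S = 1 if S induces a K_4 (all C(4, 2) = 6 edges present). Then P(X_S = 1) = (1/2)^6 = 1/64. By linearity of expectation, E[# K_4] = C(367, 4) · (1/2)^6 = 743584205 / 64 = 11618503.203125.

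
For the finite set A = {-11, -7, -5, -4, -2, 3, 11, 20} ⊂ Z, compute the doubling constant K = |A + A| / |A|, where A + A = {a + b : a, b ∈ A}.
K = |A + A| / |A| = 31/8

Enumerate A + A = {a + b : a, b ∈ A}. With |A| = 8, there are |A|^2 = 64 ordered sum pairs; collecting distinct values, A + A = {-22, -18, -16, -15, -14, -13, -12, -11, -10, -9, -8, -7, -6, -4, -2, -1, 0, 1, 4, 6, 7, 9, 13, 14, 15, 16, 18, 22, 23, 31, 40}, so |A + A| = 31. Thus K = 31/8. For comparison, the minimum possible |A + A| over all 8-element sets is 2·8 − 1 = 15 (so min K = 15/8), attained only by arithmetic progressions.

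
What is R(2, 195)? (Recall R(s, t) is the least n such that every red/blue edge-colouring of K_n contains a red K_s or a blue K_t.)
R(2, 195) = 195

R(2, k) = k for all k ≥ 2: in a 2-colouring of K_k, either some edge is red (a red K_2) or all edges are blue (a blue K_k). And K_{194} coloured all-blue has no blue K_195, so R(2, 195) > 194. Hence R(2, 195) = 195.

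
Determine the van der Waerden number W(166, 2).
W(166, 2) = 166 + 1 = 167

A 2-term AP is any pair of integers, so a monochromatic 2-AP exists iff some colour is used at least twice. With 166 colours, the colouring i ↦ i on {1, ..., 166} uses each colour once, avoiding any monochromatic pair, so W(166, 2) > 166. For {1, ..., 167}, pigeonhole forces two integers of the same colour, which form a monochromatic 2-AP. Hence W(166, 2) = 167.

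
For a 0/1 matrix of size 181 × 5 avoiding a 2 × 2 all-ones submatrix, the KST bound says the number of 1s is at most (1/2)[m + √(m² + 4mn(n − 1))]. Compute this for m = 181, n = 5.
z(181, 5; 2, 2) ≤ (1/2)[181 + √(181² + 4·181·5·4)] = (1/2)[181 + √47241] = 199.175

Kővári–Sós–Turán: let r_1, ..., r_181 be the row sums and z = Σ r_i the total number of 1s. Each pair of columns can share at most one row with both entries 1 (else a 2×2 all-ones block appears), so Σ_i C(r_i, 2) ≤ C(5, 2) = 10. By convexity Σ_i C(r_i, 2) ≥ 181·C(z/181, 2) = z(z − 181)/(2·181), giving z² − 181z − 181·5·4 ≤ 0 and hence z ≤ (1/2)[181 + √(32761 + 4·3620)] = (1/2)[181 + √47241] ≈ (1/2)(181 + 217.3499) = 199.175.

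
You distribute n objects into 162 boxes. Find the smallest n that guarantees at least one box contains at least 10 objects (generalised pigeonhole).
n = (10 − 1)·162 + 1 = 1459

By the generalised pigeonhole principle, to guarantee some box contains ≥ r objects we need more than (r − 1) · k objects total. Threshold: n = (r − 1) · k + 1. With r = 10 and k = 162: n = 9 · 162 + 1 = 1458 + 1 = 1459. For n = 1458 = 9 · 162, we can put exactly 9 objects in every box, avoiding 10 in any single one — so 1459 is tight.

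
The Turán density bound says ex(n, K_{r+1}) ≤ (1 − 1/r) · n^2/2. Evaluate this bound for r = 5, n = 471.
Turán density bound = (4/5) · 471^2/2 = 443682/5 ≈ 88736.4

Turán's theorem: ex(n, K_{r+1}) is achieved by the complete r-partite Turán graph T(n, r) with parts as balanced as possible, and is at most (1 − 1/r) · n^2/2. For r = 5, n = 471: the density bound is (4/5) · 221841/2 = 443682/5 ≈ 88736.4. The integer-valued extremum is e(T(471, 5)) = 88736, which is strictly less than the density bound 443682/5 since 5 ∤ 471 (the parts of T(471, 5) cannot all be equal).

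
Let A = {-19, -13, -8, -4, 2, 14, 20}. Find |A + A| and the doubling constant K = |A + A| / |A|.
K = |A + A| / |A| = 25/7

Enumerate A + A = {a + b : a, b ∈ A}. With |A| = 7, there are |A|^2 = 49 ordered sum pairs; collecting distinct values, A + A = {-38, -32, -27, -26, -23, -21, -17, -16, -12, -11, -8, -6, -5, -2, 1, 4, 6, 7, 10, 12, 16, 22, 28, 34, 40}, so |A + A| = 25. Thus K = 25/7. For comparison, the minimum possible |A + A| over all 7-element sets is 2·7 − 1 = 13 (so min K = 13/7), attained only by arithmetic progressions.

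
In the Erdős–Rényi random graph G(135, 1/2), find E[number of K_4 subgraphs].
E[# K_4] = C(135, 4) · (1/2)^C(4, 2) = 13232835 / 2^6 = 206763.046875

For each 4-subset S of vertices (there are C(135, 4) = 13232835 such S), let X_S = 1 if S induces a K_4 (all C(4, 2) = 6 edges present). Then P(X_S = 1) = (1/2)^6 = 1/64. By linearity of expectation, E[# K_4] = C(135, 4) · (1/2)^6 = 13232835 / 64 = 206763.046875.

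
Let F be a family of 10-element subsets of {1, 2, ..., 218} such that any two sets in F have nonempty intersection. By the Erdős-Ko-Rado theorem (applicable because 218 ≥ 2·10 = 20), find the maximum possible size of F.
max |F| = C(217, 9) = 2485227701968935

Erdős-Ko-Rado (1961): when n ≥ 2k, max |F| = C(n−1, k−1). The bound is attained by the star {A : i ∈ A} for any fixed i ∈ [n]. Here C(218−1, 10−1) = C(217, 9) = 2485227701968935.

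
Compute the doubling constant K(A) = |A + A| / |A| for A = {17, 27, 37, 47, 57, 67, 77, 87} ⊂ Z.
K = |A + A| / |A| = 15/8

Enumerate A + A = {a + b : a, b ∈ A}. With |A| = 8, there are |A|^2 = 64 ordered sum pairs; collecting distinct values, A + A = {34, 44, 54, 64, 74, 84, 94, 104, 114, 124, 134, 144, 154, 164, 174}, so |A + A| = 15. Thus K = 15/8. Here |A + A| = 2|A| − 1 = 15, the minimum possible — so K = 15/8 is minimal, which holds iff A is an arithmetic progression.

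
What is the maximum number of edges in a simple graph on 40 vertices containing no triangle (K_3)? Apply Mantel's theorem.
ex(40, K_3) = ⌊40^2/4⌋ = 400

Mantel (1907): a triangle-free graph on n vertices has at most ⌊n^2/4⌋ edges, with equality for the complete bipartite graph K_{⌊n/2⌋, ⌈n/2⌉}. For n = 40: ⌊40^2/4⌋ = ⌊1600/4⌋ = 400. The extremal graph is K_{20, 20}, which has 20·20 = 400 edges.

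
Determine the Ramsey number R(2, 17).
R(2, 17) = 17

R(2, k) = k for all k ≥ 2: in a 2-colouring of K_k, either some edge is red (a red K_2) or all edges are blue (a blue K_k). And K_{16} coloured all-blue has no blue K_17, so R(2, 17) > 16. Hence R(2, 17) = 17.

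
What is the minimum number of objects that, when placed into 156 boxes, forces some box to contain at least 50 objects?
n = (50 − 1)·156 + 1 = 7645

By the generalised pigeonhole principle, to guarantee some box contains ≥ r objects we need more than (r − 1) · k objects total. Threshold: n = (r − 1) · k + 1. With r = 50 and k = 156: n = 49 · 156 + 1 = 7644 + 1 = 7645. For n = 7644 = 49 · 156, we can put exactly 49 objects in every box, avoiding 50 in any single one — so 7645 is tight.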